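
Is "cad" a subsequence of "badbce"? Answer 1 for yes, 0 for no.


Check if "cad" is a subsequence of "badbce"
Greedy scan:
  Position 0 ('b'): no match needed
  Position 1 ('a'): no match needed
  Position 2 ('d'): no match needed
  Position 3 ('b'): no match needed
  Position 4 ('c'): matches sub[0] = 'c'
  Position 5 ('e'): no match needed
Only matched 1/3 characters => not a subsequence

0


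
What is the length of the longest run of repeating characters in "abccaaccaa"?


Input: "abccaaccaa"
Scanning for longest run:
  Position 1 ('b'): new char, reset run to 1
  Position 2 ('c'): new char, reset run to 1
  Position 3 ('c'): continues run of 'c', length=2
  Position 4 ('a'): new char, reset run to 1
  Position 5 ('a'): continues run of 'a', length=2
  Position 6 ('c'): new char, reset run to 1
  Position 7 ('c'): continues run of 'c', length=2
  Position 8 ('a'): new char, reset run to 1
  Position 9 ('a'): continues run of 'a', length=2
Longest run: 'c' with length 2

2


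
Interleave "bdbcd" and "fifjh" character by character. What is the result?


Interleaving "bdbcd" and "fifjh":
  Position 0: 'b' from first, 'f' from second => "bf"
  Position 1: 'd' from first, 'i' from second => "di"
  Position 2: 'b' from first, 'f' from second => "bf"
  Position 3: 'c' from first, 'j' from second => "cj"
  Position 4: 'd' from first, 'h' from second => "dh"
Result: bfdibfcjdh

bfdibfcjdh


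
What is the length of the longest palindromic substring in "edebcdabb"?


Input: "edebcdabb"
Checking substrings for palindromes:
  [0:3] "ede" (len 3) => palindrome
  [7:9] "bb" (len 2) => palindrome
Longest palindromic substring: "ede" with length 3

3


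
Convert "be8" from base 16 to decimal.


Input: "be8" in base 16
Positional expansion:
  Digit 'b' (value 11) x 16^2 = 2816
  Digit 'e' (value 14) x 16^1 = 224
  Digit '8' (value 8) x 16^0 = 8
Sum = 3048

3048


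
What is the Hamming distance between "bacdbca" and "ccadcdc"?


Comparing "bacdbca" and "ccadcdc" position by position:
  Position 0: 'b' vs 'c' => differ
  Position 1: 'a' vs 'c' => differ
  Position 2: 'c' vs 'a' => differ
  Position 3: 'd' vs 'd' => same
  Position 4: 'b' vs 'c' => differ
  Position 5: 'c' vs 'd' => differ
  Position 6: 'a' vs 'c' => differ
Total differences (Hamming distance): 6

6


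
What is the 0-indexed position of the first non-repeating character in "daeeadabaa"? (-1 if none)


Input: daeeadabaa
Character frequencies:
  'a': 5
  'b': 1
  'd': 2
  'e': 2
Scanning left to right for freq == 1:
  Position 0 ('d'): freq=2, skip
  Position 1 ('a'): freq=5, skip
  Position 2 ('e'): freq=2, skip
  Position 3 ('e'): freq=2, skip
  Position 4 ('a'): freq=5, skip
  Position 5 ('d'): freq=2, skip
  Position 6 ('a'): freq=5, skip
  Position 7 ('b'): unique! => answer = 7

7


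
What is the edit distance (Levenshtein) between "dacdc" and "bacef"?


Computing edit distance: "dacdc" -> "bacef"
DP table:
           b    a    c    e    f
      0    1    2    3    4    5
  d   1    1    2    3    4    5
  a   2    2    1    2    3    4
  c   3    3    2    1    2    3
  d   4    4    3    2    2    3
  c   5    5    4    3    3    3
Edit distance = dp[5][5] = 3

3


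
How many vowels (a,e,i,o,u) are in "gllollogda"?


Input: gllollogda
Checking each character:
  'g' at position 0: consonant
  'l' at position 1: consonant
  'l' at position 2: consonant
  'o' at position 3: vowel (running total: 1)
  'l' at position 4: consonant
  'l' at position 5: consonant
  'o' at position 6: vowel (running total: 2)
  'g' at position 7: consonant
  'd' at position 8: consonant
  'a' at position 9: vowel (running total: 3)
Total vowels: 3

3


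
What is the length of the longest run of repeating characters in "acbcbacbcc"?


Input: "acbcbacbcc"
Scanning for longest run:
  Position 1 ('c'): new char, reset run to 1
  Position 2 ('b'): new char, reset run to 1
  Position 3 ('c'): new char, reset run to 1
  Position 4 ('b'): new char, reset run to 1
  Position 5 ('a'): new char, reset run to 1
  Position 6 ('c'): new char, reset run to 1
  Position 7 ('b'): new char, reset run to 1
  Position 8 ('c'): new char, reset run to 1
  Position 9 ('c'): continues run of 'c', length=2
Longest run: 'c' with length 2

2


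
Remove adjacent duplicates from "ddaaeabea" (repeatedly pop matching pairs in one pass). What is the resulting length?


Input: ddaaeabea
Stack-based adjacent duplicate removal:
  Read 'd': push. Stack: d
  Read 'd': matches stack top 'd' => pop. Stack: (empty)
  Read 'a': push. Stack: a
  Read 'a': matches stack top 'a' => pop. Stack: (empty)
  Read 'e': push. Stack: e
  Read 'a': push. Stack: ea
  Read 'b': push. Stack: eab
  Read 'e': push. Stack: eabe
  Read 'a': push. Stack: eabea
Final stack: "eabea" (length 5)

5


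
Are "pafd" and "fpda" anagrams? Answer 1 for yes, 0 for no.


Strings: "pafd", "fpda"
Sorted first:  adfp
Sorted second: adfp
Sorted forms match => anagrams

1


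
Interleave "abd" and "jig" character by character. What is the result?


Interleaving "abd" and "jig":
  Position 0: 'a' from first, 'j' from second => "aj"
  Position 1: 'b' from first, 'i' from second => "bi"
  Position 2: 'd' from first, 'g' from second => "dg"
Result: ajbidg

ajbidg


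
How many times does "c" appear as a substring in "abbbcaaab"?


Searching for "c" in "abbbcaaab"
Scanning each position:
  Position 0: "a" => no
  Position 1: "b" => no
  Position 2: "b" => no
  Position 3: "b" => no
  Position 4: "c" => MATCH
  Position 5: "a" => no
  Position 6: "a" => no
  Position 7: "a" => no
  Position 8: "b" => no
Total occurrences: 1

1


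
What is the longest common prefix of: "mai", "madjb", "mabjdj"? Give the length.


Words: mai, madjb, mabjdj
  Position 0: all 'm' => match
  Position 1: all 'a' => match
  Position 2: ('i', 'd', 'b') => mismatch, stop
LCP = "ma" (length 2)

2


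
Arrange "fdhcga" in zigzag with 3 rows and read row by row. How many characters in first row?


Zigzag "fdhcga" into 3 rows:
Placing characters:
  'f' => row 0
  'd' => row 1
  'h' => row 2
  'c' => row 1
  'g' => row 0
  'a' => row 1
Rows:
  Row 0: "fg"
  Row 1: "dca"
  Row 2: "h"
First row length: 2

2


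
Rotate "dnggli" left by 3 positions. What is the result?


Input: "dnggli", rotate left by 3
First 3 characters: "dng"
Remaining characters: "gli"
Concatenate remaining + first: "gli" + "dng" = "glidng"

glidng


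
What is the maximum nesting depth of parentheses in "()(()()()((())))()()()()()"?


Input: "()(()()()((())))()()()()()"
Tracking depth:
  Position 0 '(': depth becomes 1
  Position 1 ')': depth becomes 0
  Position 2 '(': depth becomes 1
  Position 3 '(': depth becomes 2
  Position 4 ')': depth becomes 1
  Position 5 '(': depth becomes 2
  Position 6 ')': depth becomes 1
  Position 7 '(': depth becomes 2
  Position 8 ')': depth becomes 1
  Position 9 '(': depth becomes 2
  Position 10 '(': depth becomes 3
  Position 11 '(': depth becomes 4
  Position 12 ')': depth becomes 3
  Position 13 ')': depth becomes 2
  Position 14 ')': depth becomes 1
  Position 15 ')': depth becomes 0
  Position 16 '(': depth becomes 1
  Position 17 ')': depth becomes 0
  Position 18 '(': depth becomes 1
  Position 19 ')': depth becomes 0
  Position 20 '(': depth becomes 1
  Position 21 ')': depth becomes 0
  Position 22 '(': depth becomes 1
  Position 23 ')': depth becomes 0
  Position 24 '(': depth becomes 1
  Position 25 ')': depth becomes 0
Maximum depth reached: 4

4


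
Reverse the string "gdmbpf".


Input: gdmbpf
Reading characters right to left:
  Position 5: 'f'
  Position 4: 'p'
  Position 3: 'b'
  Position 2: 'm'
  Position 1: 'd'
  Position 0: 'g'
Reversed: fpbmdg

fpbmdg


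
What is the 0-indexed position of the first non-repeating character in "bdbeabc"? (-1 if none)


Input: bdbeabc
Character frequencies:
  'a': 1
  'b': 3
  'c': 1
  'd': 1
  'e': 1
Scanning left to right for freq == 1:
  Position 0 ('b'): freq=3, skip
  Position 1 ('d'): unique! => answer = 1

1


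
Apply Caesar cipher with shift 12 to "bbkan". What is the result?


Caesar cipher: shift "bbkan" by 12
  'b' (pos 1) + 12 = pos 13 = 'n'
  'b' (pos 1) + 12 = pos 13 = 'n'
  'k' (pos 10) + 12 = pos 22 = 'w'
  'a' (pos 0) + 12 = pos 12 = 'm'
  'n' (pos 13) + 12 = pos 25 = 'z'
Result: nnwmz

nnwmz


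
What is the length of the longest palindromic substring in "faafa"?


Input: "faafa"
Checking substrings for palindromes:
  [0:4] "faaf" (len 4) => palindrome
  [2:5] "afa" (len 3) => palindrome
  [1:3] "aa" (len 2) => palindrome
Longest palindromic substring: "faaf" with length 4

4


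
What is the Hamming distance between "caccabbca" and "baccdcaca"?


Comparing "caccabbca" and "baccdcaca" position by position:
  Position 0: 'c' vs 'b' => differ
  Position 1: 'a' vs 'a' => same
  Position 2: 'c' vs 'c' => same
  Position 3: 'c' vs 'c' => same
  Position 4: 'a' vs 'd' => differ
  Position 5: 'b' vs 'c' => differ
  Position 6: 'b' vs 'a' => differ
  Position 7: 'c' vs 'c' => same
  Position 8: 'a' vs 'a' => same
Total differences (Hamming distance): 4

4


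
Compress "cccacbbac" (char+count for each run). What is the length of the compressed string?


Input: cccacbbac
Runs:
  'c' x 3 => "c3"
  'a' x 1 => "a1"
  'c' x 1 => "c1"
  'b' x 2 => "b2"
  'a' x 1 => "a1"
  'c' x 1 => "c1"
Compressed: "c3a1c1b2a1c1"
Compressed length: 12

12


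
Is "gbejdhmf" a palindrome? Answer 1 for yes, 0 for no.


Input: gbejdhmf
Reversed: fmhdjebg
  Compare pos 0 ('g') with pos 7 ('f'): MISMATCH
  Compare pos 1 ('b') with pos 6 ('m'): MISMATCH
  Compare pos 2 ('e') with pos 5 ('h'): MISMATCH
  Compare pos 3 ('j') with pos 4 ('d'): MISMATCH
Result: not a palindrome

0


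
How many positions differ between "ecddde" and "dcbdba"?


Comparing "ecddde" and "dcbdba" position by position:
  Position 0: 'e' vs 'd' => DIFFER
  Position 1: 'c' vs 'c' => same
  Position 2: 'd' vs 'b' => DIFFER
  Position 3: 'd' vs 'd' => same
  Position 4: 'd' vs 'b' => DIFFER
  Position 5: 'e' vs 'a' => DIFFER
Positions that differ: 4

4


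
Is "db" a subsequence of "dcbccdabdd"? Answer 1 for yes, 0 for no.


Check if "db" is a subsequence of "dcbccdabdd"
Greedy scan:
  Position 0 ('d'): matches sub[0] = 'd'
  Position 1 ('c'): no match needed
  Position 2 ('b'): matches sub[1] = 'b'
  Position 3 ('c'): no match needed
  Position 4 ('c'): no match needed
  Position 5 ('d'): no match needed
  Position 6 ('a'): no match needed
  Position 7 ('b'): no match needed
  Position 8 ('d'): no match needed
  Position 9 ('d'): no match needed
All 2 characters matched => is a subsequence

1


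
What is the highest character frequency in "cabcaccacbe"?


Input: cabcaccacbe
Character counts:
  'a': 3
  'b': 2
  'c': 5
  'e': 1
Maximum frequency: 5

5


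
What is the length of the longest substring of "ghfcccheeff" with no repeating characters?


Input: "ghfcccheeff"
Sliding window (track last position of each char):
  Position 0 ('g'): window [0,0] length 1 -- new best
  Position 1 ('h'): window [0,1] length 2 -- new best
  Position 2 ('f'): window [0,2] length 3 -- new best
  Position 3 ('c'): window [0,3] length 4 -- new best
  Position 4 ('c'): repeat (last at 3), move window start to 4
  Position 4 ('c'): window [4,4] length 1
  Position 5 ('c'): repeat (last at 4), move window start to 5
  Position 5 ('c'): window [5,5] length 1
  Position 6 ('h'): window [5,6] length 2
  Position 7 ('e'): window [5,7] length 3
  Position 8 ('e'): repeat (last at 7), move window start to 8
  Position 8 ('e'): window [8,8] length 1
  Position 9 ('f'): window [8,9] length 2
  Position 10 ('f'): repeat (last at 9), move window start to 10
  Position 10 ('f'): window [10,10] length 1
Longest substring with no repeats: "ghfc" with length 4

4


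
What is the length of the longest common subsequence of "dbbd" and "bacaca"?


LCS of "dbbd" and "bacaca"
DP table:
           b    a    c    a    c    a
      0    0    0    0    0    0    0
  d   0    0    0    0    0    0    0
  b   0    1    1    1    1    1    1
  b   0    1    1    1    1    1    1
  d   0    1    1    1    1    1    1
LCS length = dp[4][6] = 1

1


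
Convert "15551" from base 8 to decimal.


Input: "15551" in base 8
Positional expansion:
  Digit '1' (value 1) x 8^4 = 4096
  Digit '5' (value 5) x 8^3 = 2560
  Digit '5' (value 5) x 8^2 = 320
  Digit '5' (value 5) x 8^1 = 40
  Digit '1' (value 1) x 8^0 = 1
Sum = 7017

7017


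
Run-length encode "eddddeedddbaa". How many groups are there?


Input: eddddeedddbaa
Scanning for consecutive runs:
  Group 1: 'e' x 1 (positions 0-0)
  Group 2: 'd' x 4 (positions 1-4)
  Group 3: 'e' x 2 (positions 5-6)
  Group 4: 'd' x 3 (positions 7-9)
  Group 5: 'b' x 1 (positions 10-10)
  Group 6: 'a' x 2 (positions 11-12)
Total groups: 6

6


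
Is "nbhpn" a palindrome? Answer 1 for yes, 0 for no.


Input: nbhpn
Reversed: nphbn
  Compare pos 0 ('n') with pos 4 ('n'): match
  Compare pos 1 ('b') with pos 3 ('p'): MISMATCH
Result: not a palindrome

0


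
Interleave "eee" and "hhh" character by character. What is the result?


Interleaving "eee" and "hhh":
  Position 0: 'e' from first, 'h' from second => "eh"
  Position 1: 'e' from first, 'h' from second => "eh"
  Position 2: 'e' from first, 'h' from second => "eh"
Result: eheheh

eheheh


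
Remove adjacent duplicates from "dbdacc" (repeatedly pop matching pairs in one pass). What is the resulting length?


Input: dbdacc
Stack-based adjacent duplicate removal:
  Read 'd': push. Stack: d
  Read 'b': push. Stack: db
  Read 'd': push. Stack: dbd
  Read 'a': push. Stack: dbda
  Read 'c': push. Stack: dbdac
  Read 'c': matches stack top 'c' => pop. Stack: dbda
Final stack: "dbda" (length 4)

4


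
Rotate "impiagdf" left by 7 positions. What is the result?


Input: "impiagdf", rotate left by 7
First 7 characters: "impiagd"
Remaining characters: "f"
Concatenate remaining + first: "f" + "impiagd" = "fimpiagd"

fimpiagd


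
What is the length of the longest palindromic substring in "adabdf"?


Input: "adabdf"
Checking substrings for palindromes:
  [0:3] "ada" (len 3) => palindrome
Longest palindromic substring: "ada" with length 3

3


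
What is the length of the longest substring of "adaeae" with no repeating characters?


Input: "adaeae"
Sliding window (track last position of each char):
  Position 0 ('a'): window [0,0] length 1 -- new best
  Position 1 ('d'): window [0,1] length 2 -- new best
  Position 2 ('a'): repeat (last at 0), move window start to 1
  Position 2 ('a'): window [1,2] length 2
  Position 3 ('e'): window [1,3] length 3 -- new best
  Position 4 ('a'): repeat (last at 2), move window start to 3
  Position 4 ('a'): window [3,4] length 2
  Position 5 ('e'): repeat (last at 3), move window start to 4
  Position 5 ('e'): window [4,5] length 2
Longest substring with no repeats: "dae" with length 3

3


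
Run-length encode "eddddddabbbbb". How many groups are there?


Input: eddddddabbbbb
Scanning for consecutive runs:
  Group 1: 'e' x 1 (positions 0-0)
  Group 2: 'd' x 6 (positions 1-6)
  Group 3: 'a' x 1 (positions 7-7)
  Group 4: 'b' x 5 (positions 8-12)
Total groups: 4

4


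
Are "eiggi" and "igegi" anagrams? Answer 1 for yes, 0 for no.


Strings: "eiggi", "igegi"
Sorted first:  eggii
Sorted second: eggii
Sorted forms match => anagrams

1


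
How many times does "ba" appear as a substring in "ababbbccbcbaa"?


Searching for "ba" in "ababbbccbcbaa"
Scanning each position:
  Position 0: "ab" => no
  Position 1: "ba" => MATCH
  Position 2: "ab" => no
  Position 3: "bb" => no
  Position 4: "bb" => no
  Position 5: "bc" => no
  Position 6: "cc" => no
  Position 7: "cb" => no
  Position 8: "bc" => no
  Position 9: "cb" => no
  Position 10: "ba" => MATCH
  Position 11: "aa" => no
Total occurrences: 2

2


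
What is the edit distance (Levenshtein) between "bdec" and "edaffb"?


Computing edit distance: "bdec" -> "edaffb"
DP table:
           e    d    a    f    f    b
      0    1    2    3    4    5    6
  b   1    1    2    3    4    5    5
  d   2    2    1    2    3    4    5
  e   3    2    2    2    3    4    5
  c   4    3    3    3    3    4    5
Edit distance = dp[4][6] = 5

5


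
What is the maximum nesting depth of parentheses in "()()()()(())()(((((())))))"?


Input: "()()()()(())()(((((())))))"
Tracking depth:
  Position 0 '(': depth becomes 1
  Position 1 ')': depth becomes 0
  Position 2 '(': depth becomes 1
  Position 3 ')': depth becomes 0
  Position 4 '(': depth becomes 1
  Position 5 ')': depth becomes 0
  Position 6 '(': depth becomes 1
  Position 7 ')': depth becomes 0
  Position 8 '(': depth becomes 1
  Position 9 '(': depth becomes 2
  Position 10 ')': depth becomes 1
  Position 11 ')': depth becomes 0
  Position 12 '(': depth becomes 1
  Position 13 ')': depth becomes 0
  Position 14 '(': depth becomes 1
  Position 15 '(': depth becomes 2
  Position 16 '(': depth becomes 3
  Position 17 '(': depth becomes 4
  Position 18 '(': depth becomes 5
  Position 19 '(': depth becomes 6
  Position 20 ')': depth becomes 5
  Position 21 ')': depth becomes 4
  Position 22 ')': depth becomes 3
  Position 23 ')': depth becomes 2
  Position 24 ')': depth becomes 1
  Position 25 ')': depth becomes 0
Maximum depth reached: 6

6


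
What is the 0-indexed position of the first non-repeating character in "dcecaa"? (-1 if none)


Input: dcecaa
Character frequencies:
  'a': 2
  'c': 2
  'd': 1
  'e': 1
Scanning left to right for freq == 1:
  Position 0 ('d'): unique! => answer = 0

0


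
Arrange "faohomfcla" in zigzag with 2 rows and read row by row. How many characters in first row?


Zigzag "faohomfcla" into 2 rows:
Placing characters:
  'f' => row 0
  'a' => row 1
  'o' => row 0
  'h' => row 1
  'o' => row 0
  'm' => row 1
  'f' => row 0
  'c' => row 1
  'l' => row 0
  'a' => row 1
Rows:
  Row 0: "foofl"
  Row 1: "ahmca"
First row length: 5

5


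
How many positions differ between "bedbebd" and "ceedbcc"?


Comparing "bedbebd" and "ceedbcc" position by position:
  Position 0: 'b' vs 'c' => DIFFER
  Position 1: 'e' vs 'e' => same
  Position 2: 'd' vs 'e' => DIFFER
  Position 3: 'b' vs 'd' => DIFFER
  Position 4: 'e' vs 'b' => DIFFER
  Position 5: 'b' vs 'c' => DIFFER
  Position 6: 'd' vs 'c' => DIFFER
Positions that differ: 6

6


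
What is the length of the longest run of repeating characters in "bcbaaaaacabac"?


Input: "bcbaaaaacabac"
Scanning for longest run:
  Position 1 ('c'): new char, reset run to 1
  Position 2 ('b'): new char, reset run to 1
  Position 3 ('a'): new char, reset run to 1
  Position 4 ('a'): continues run of 'a', length=2
  Position 5 ('a'): continues run of 'a', length=3
  Position 6 ('a'): continues run of 'a', length=4
  Position 7 ('a'): continues run of 'a', length=5
  Position 8 ('c'): new char, reset run to 1
  Position 9 ('a'): new char, reset run to 1
  Position 10 ('b'): new char, reset run to 1
  Position 11 ('a'): new char, reset run to 1
  Position 12 ('c'): new char, reset run to 1
Longest run: 'a' with length 5

5


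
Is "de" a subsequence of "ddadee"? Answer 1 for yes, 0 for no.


Check if "de" is a subsequence of "ddadee"
Greedy scan:
  Position 0 ('d'): matches sub[0] = 'd'
  Position 1 ('d'): no match needed
  Position 2 ('a'): no match needed
  Position 3 ('d'): no match needed
  Position 4 ('e'): matches sub[1] = 'e'
  Position 5 ('e'): no match needed
All 2 characters matched => is a subsequence

1


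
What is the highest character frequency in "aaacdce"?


Input: aaacdce
Character counts:
  'a': 3
  'c': 2
  'd': 1
  'e': 1
Maximum frequency: 3

3


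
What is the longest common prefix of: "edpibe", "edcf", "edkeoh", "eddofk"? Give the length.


Words: edpibe, edcf, edkeoh, eddofk
  Position 0: all 'e' => match
  Position 1: all 'd' => match
  Position 2: ('p', 'c', 'k', 'd') => mismatch, stop
LCP = "ed" (length 2)

2


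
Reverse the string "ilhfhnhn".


Input: ilhfhnhn
Reading characters right to left:
  Position 7: 'n'
  Position 6: 'h'
  Position 5: 'n'
  Position 4: 'h'
  Position 3: 'f'
  Position 2: 'h'
  Position 1: 'l'
  Position 0: 'i'
Reversed: nhnhfhli

nhnhfhli


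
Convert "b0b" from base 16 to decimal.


Input: "b0b" in base 16
Positional expansion:
  Digit 'b' (value 11) x 16^2 = 2816
  Digit '0' (value 0) x 16^1 = 0
  Digit 'b' (value 11) x 16^0 = 11
Sum = 2827

2827


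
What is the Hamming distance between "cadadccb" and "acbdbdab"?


Comparing "cadadccb" and "acbdbdab" position by position:
  Position 0: 'c' vs 'a' => differ
  Position 1: 'a' vs 'c' => differ
  Position 2: 'd' vs 'b' => differ
  Position 3: 'a' vs 'd' => differ
  Position 4: 'd' vs 'b' => differ
  Position 5: 'c' vs 'd' => differ
  Position 6: 'c' vs 'a' => differ
  Position 7: 'b' vs 'b' => same
Total differences (Hamming distance): 7

7


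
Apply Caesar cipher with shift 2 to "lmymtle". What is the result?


Caesar cipher: shift "lmymtle" by 2
  'l' (pos 11) + 2 = pos 13 = 'n'
  'm' (pos 12) + 2 = pos 14 = 'o'
  'y' (pos 24) + 2 = pos 0 = 'a'
  'm' (pos 12) + 2 = pos 14 = 'o'
  't' (pos 19) + 2 = pos 21 = 'v'
  'l' (pos 11) + 2 = pos 13 = 'n'
  'e' (pos 4) + 2 = pos 6 = 'g'
Result: noaovng

noaovng


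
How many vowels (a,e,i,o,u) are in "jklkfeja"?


Input: jklkfeja
Checking each character:
  'j' at position 0: consonant
  'k' at position 1: consonant
  'l' at position 2: consonant
  'k' at position 3: consonant
  'f' at position 4: consonant
  'e' at position 5: vowel (running total: 1)
  'j' at position 6: consonant
  'a' at position 7: vowel (running total: 2)
Total vowels: 2

2


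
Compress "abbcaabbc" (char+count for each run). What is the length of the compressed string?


Input: abbcaabbc
Runs:
  'a' x 1 => "a1"
  'b' x 2 => "b2"
  'c' x 1 => "c1"
  'a' x 2 => "a2"
  'b' x 2 => "b2"
  'c' x 1 => "c1"
Compressed: "a1b2c1a2b2c1"
Compressed length: 12

12


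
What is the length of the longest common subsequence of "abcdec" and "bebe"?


LCS of "abcdec" and "bebe"
DP table:
           b    e    b    e
      0    0    0    0    0
  a   0    0    0    0    0
  b   0    1    1    1    1
  c   0    1    1    1    1
  d   0    1    1    1    1
  e   0    1    2    2    2
  c   0    1    2    2    2
LCS length = dp[6][4] = 2

2


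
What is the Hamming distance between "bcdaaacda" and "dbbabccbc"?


Comparing "bcdaaacda" and "dbbabccbc" position by position:
  Position 0: 'b' vs 'd' => differ
  Position 1: 'c' vs 'b' => differ
  Position 2: 'd' vs 'b' => differ
  Position 3: 'a' vs 'a' => same
  Position 4: 'a' vs 'b' => differ
  Position 5: 'a' vs 'c' => differ
  Position 6: 'c' vs 'c' => same
  Position 7: 'd' vs 'b' => differ
  Position 8: 'a' vs 'c' => differ
Total differences (Hamming distance): 7

7


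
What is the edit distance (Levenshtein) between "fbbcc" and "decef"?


Computing edit distance: "fbbcc" -> "decef"
DP table:
           d    e    c    e    f
      0    1    2    3    4    5
  f   1    1    2    3    4    4
  b   2    2    2    3    4    5
  b   3    3    3    3    4    5
  c   4    4    4    3    4    5
  c   5    5    5    4    4    5
Edit distance = dp[5][5] = 5

5


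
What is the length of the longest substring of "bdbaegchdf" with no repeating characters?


Input: "bdbaegchdf"
Sliding window (track last position of each char):
  Position 0 ('b'): window [0,0] length 1 -- new best
  Position 1 ('d'): window [0,1] length 2 -- new best
  Position 2 ('b'): repeat (last at 0), move window start to 1
  Position 2 ('b'): window [1,2] length 2
  Position 3 ('a'): window [1,3] length 3 -- new best
  Position 4 ('e'): window [1,4] length 4 -- new best
  Position 5 ('g'): window [1,5] length 5 -- new best
  Position 6 ('c'): window [1,6] length 6 -- new best
  Position 7 ('h'): window [1,7] length 7 -- new best
  Position 8 ('d'): repeat (last at 1), move window start to 2
  Position 8 ('d'): window [2,8] length 7
  Position 9 ('f'): window [2,9] length 8 -- new best
Longest substring with no repeats: "baegchdf" with length 8

8


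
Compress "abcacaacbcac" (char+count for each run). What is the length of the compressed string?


Input: abcacaacbcac
Runs:
  'a' x 1 => "a1"
  'b' x 1 => "b1"
  'c' x 1 => "c1"
  'a' x 1 => "a1"
  'c' x 1 => "c1"
  'a' x 2 => "a2"
  'c' x 1 => "c1"
  'b' x 1 => "b1"
  'c' x 1 => "c1"
  'a' x 1 => "a1"
  'c' x 1 => "c1"
Compressed: "a1b1c1a1c1a2c1b1c1a1c1"
Compressed length: 22

22


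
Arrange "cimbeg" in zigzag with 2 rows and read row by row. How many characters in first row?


Zigzag "cimbeg" into 2 rows:
Placing characters:
  'c' => row 0
  'i' => row 1
  'm' => row 0
  'b' => row 1
  'e' => row 0
  'g' => row 1
Rows:
  Row 0: "cme"
  Row 1: "ibg"
First row length: 3

3


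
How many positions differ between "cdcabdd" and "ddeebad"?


Comparing "cdcabdd" and "ddeebad" position by position:
  Position 0: 'c' vs 'd' => DIFFER
  Position 1: 'd' vs 'd' => same
  Position 2: 'c' vs 'e' => DIFFER
  Position 3: 'a' vs 'e' => DIFFER
  Position 4: 'b' vs 'b' => same
  Position 5: 'd' vs 'a' => DIFFER
  Position 6: 'd' vs 'd' => same
Positions that differ: 4

4


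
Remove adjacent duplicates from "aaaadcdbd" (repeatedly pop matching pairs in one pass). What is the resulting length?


Input: aaaadcdbd
Stack-based adjacent duplicate removal:
  Read 'a': push. Stack: a
  Read 'a': matches stack top 'a' => pop. Stack: (empty)
  Read 'a': push. Stack: a
  Read 'a': matches stack top 'a' => pop. Stack: (empty)
  Read 'd': push. Stack: d
  Read 'c': push. Stack: dc
  Read 'd': push. Stack: dcd
  Read 'b': push. Stack: dcdb
  Read 'd': push. Stack: dcdbd
Final stack: "dcdbd" (length 5)

5


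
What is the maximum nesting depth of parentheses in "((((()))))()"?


Input: "((((()))))()"
Tracking depth:
  Position 0 '(': depth becomes 1
  Position 1 '(': depth becomes 2
  Position 2 '(': depth becomes 3
  Position 3 '(': depth becomes 4
  Position 4 '(': depth becomes 5
  Position 5 ')': depth becomes 4
  Position 6 ')': depth becomes 3
  Position 7 ')': depth becomes 2
  Position 8 ')': depth becomes 1
  Position 9 ')': depth becomes 0
  Position 10 '(': depth becomes 1
  Position 11 ')': depth becomes 0
Maximum depth reached: 5

5


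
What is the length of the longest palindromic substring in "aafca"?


Input: "aafca"
Checking substrings for palindromes:
  [0:2] "aa" (len 2) => palindrome
Longest palindromic substring: "aa" with length 2

2


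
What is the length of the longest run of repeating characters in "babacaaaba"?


Input: "babacaaaba"
Scanning for longest run:
  Position 1 ('a'): new char, reset run to 1
  Position 2 ('b'): new char, reset run to 1
  Position 3 ('a'): new char, reset run to 1
  Position 4 ('c'): new char, reset run to 1
  Position 5 ('a'): new char, reset run to 1
  Position 6 ('a'): continues run of 'a', length=2
  Position 7 ('a'): continues run of 'a', length=3
  Position 8 ('b'): new char, reset run to 1
  Position 9 ('a'): new char, reset run to 1
Longest run: 'a' with length 3

3


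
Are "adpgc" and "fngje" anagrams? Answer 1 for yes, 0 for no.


Strings: "adpgc", "fngje"
Sorted first:  acdgp
Sorted second: efgjn
Differ at position 0: 'a' vs 'e' => not anagrams

0


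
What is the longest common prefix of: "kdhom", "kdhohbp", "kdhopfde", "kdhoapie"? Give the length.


Words: kdhom, kdhohbp, kdhopfde, kdhoapie
  Position 0: all 'k' => match
  Position 1: all 'd' => match
  Position 2: all 'h' => match
  Position 3: all 'o' => match
  Position 4: ('m', 'h', 'p', 'a') => mismatch, stop
LCP = "kdho" (length 4)

4


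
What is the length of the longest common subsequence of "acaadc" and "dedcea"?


LCS of "acaadc" and "dedcea"
DP table:
           d    e    d    c    e    a
      0    0    0    0    0    0    0
  a   0    0    0    0    0    0    1
  c   0    0    0    0    1    1    1
  a   0    0    0    0    1    1    2
  a   0    0    0    0    1    1    2
  d   0    1    1    1    1    1    2
  c   0    1    1    1    2    2    2
LCS length = dp[6][6] = 2

2


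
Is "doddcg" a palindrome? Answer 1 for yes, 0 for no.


Input: doddcg
Reversed: gcddod
  Compare pos 0 ('d') with pos 5 ('g'): MISMATCH
  Compare pos 1 ('o') with pos 4 ('c'): MISMATCH
  Compare pos 2 ('d') with pos 3 ('d'): match
Result: not a palindrome

0


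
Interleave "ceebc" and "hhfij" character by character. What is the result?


Interleaving "ceebc" and "hhfij":
  Position 0: 'c' from first, 'h' from second => "ch"
  Position 1: 'e' from first, 'h' from second => "eh"
  Position 2: 'e' from first, 'f' from second => "ef"
  Position 3: 'b' from first, 'i' from second => "bi"
  Position 4: 'c' from first, 'j' from second => "cj"
Result: chehefbicj

chehefbicj


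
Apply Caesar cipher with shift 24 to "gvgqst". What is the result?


Caesar cipher: shift "gvgqst" by 24
  'g' (pos 6) + 24 = pos 4 = 'e'
  'v' (pos 21) + 24 = pos 19 = 't'
  'g' (pos 6) + 24 = pos 4 = 'e'
  'q' (pos 16) + 24 = pos 14 = 'o'
  's' (pos 18) + 24 = pos 16 = 'q'
  't' (pos 19) + 24 = pos 17 = 'r'
Result: eteoqr

eteoqr


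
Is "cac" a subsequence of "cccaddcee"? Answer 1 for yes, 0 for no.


Check if "cac" is a subsequence of "cccaddcee"
Greedy scan:
  Position 0 ('c'): matches sub[0] = 'c'
  Position 1 ('c'): no match needed
  Position 2 ('c'): no match needed
  Position 3 ('a'): matches sub[1] = 'a'
  Position 4 ('d'): no match needed
  Position 5 ('d'): no match needed
  Position 6 ('c'): matches sub[2] = 'c'
  Position 7 ('e'): no match needed
  Position 8 ('e'): no match needed
All 3 characters matched => is a subsequence

1


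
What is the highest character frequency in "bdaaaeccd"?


Input: bdaaaeccd
Character counts:
  'a': 3
  'b': 1
  'c': 2
  'd': 2
  'e': 1
Maximum frequency: 3

3


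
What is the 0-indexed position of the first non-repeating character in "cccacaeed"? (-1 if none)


Input: cccacaeed
Character frequencies:
  'a': 2
  'c': 4
  'd': 1
  'e': 2
Scanning left to right for freq == 1:
  Position 0 ('c'): freq=4, skip
  Position 1 ('c'): freq=4, skip
  Position 2 ('c'): freq=4, skip
  Position 3 ('a'): freq=2, skip
  Position 4 ('c'): freq=4, skip
  Position 5 ('a'): freq=2, skip
  Position 6 ('e'): freq=2, skip
  Position 7 ('e'): freq=2, skip
  Position 8 ('d'): unique! => answer = 8

8


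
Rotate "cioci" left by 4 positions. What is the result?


Input: "cioci", rotate left by 4
First 4 characters: "cioc"
Remaining characters: "i"
Concatenate remaining + first: "i" + "cioc" = "icioc"

icioc


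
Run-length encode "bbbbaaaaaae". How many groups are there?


Input: bbbbaaaaaae
Scanning for consecutive runs:
  Group 1: 'b' x 4 (positions 0-3)
  Group 2: 'a' x 6 (positions 4-9)
  Group 3: 'e' x 1 (positions 10-10)
Total groups: 3

3


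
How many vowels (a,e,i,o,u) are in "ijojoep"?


Input: ijojoep
Checking each character:
  'i' at position 0: vowel (running total: 1)
  'j' at position 1: consonant
  'o' at position 2: vowel (running total: 2)
  'j' at position 3: consonant
  'o' at position 4: vowel (running total: 3)
  'e' at position 5: vowel (running total: 4)
  'p' at position 6: consonant
Total vowels: 4

4


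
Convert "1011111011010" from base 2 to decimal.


Input: "1011111011010" in base 2
Positional expansion:
  Digit '1' (value 1) x 2^12 = 4096
  Digit '0' (value 0) x 2^11 = 0
  Digit '1' (value 1) x 2^10 = 1024
  Digit '1' (value 1) x 2^9 = 512
  Digit '1' (value 1) x 2^8 = 256
  Digit '1' (value 1) x 2^7 = 128
  Digit '1' (value 1) x 2^6 = 64
  Digit '0' (value 0) x 2^5 = 0
  Digit '1' (value 1) x 2^4 = 16
  Digit '1' (value 1) x 2^3 = 8
  Digit '0' (value 0) x 2^2 = 0
  Digit '1' (value 1) x 2^1 = 2
  Digit '0' (value 0) x 2^0 = 0
Sum = 6106

6106


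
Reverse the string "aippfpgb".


Input: aippfpgb
Reading characters right to left:
  Position 7: 'b'
  Position 6: 'g'
  Position 5: 'p'
  Position 4: 'f'
  Position 3: 'p'
  Position 2: 'p'
  Position 1: 'i'
  Position 0: 'a'
Reversed: bgpfppia

bgpfppia


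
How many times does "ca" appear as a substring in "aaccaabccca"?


Searching for "ca" in "aaccaabccca"
Scanning each position:
  Position 0: "aa" => no
  Position 1: "ac" => no
  Position 2: "cc" => no
  Position 3: "ca" => MATCH
  Position 4: "aa" => no
  Position 5: "ab" => no
  Position 6: "bc" => no
  Position 7: "cc" => no
  Position 8: "cc" => no
  Position 9: "ca" => MATCH
Total occurrences: 2

2


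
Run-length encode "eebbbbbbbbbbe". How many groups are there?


Input: eebbbbbbbbbbe
Scanning for consecutive runs:
  Group 1: 'e' x 2 (positions 0-1)
  Group 2: 'b' x 10 (positions 2-11)
  Group 3: 'e' x 1 (positions 12-12)
Total groups: 3

3


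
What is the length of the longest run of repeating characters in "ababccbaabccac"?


Input: "ababccbaabccac"
Scanning for longest run:
  Position 1 ('b'): new char, reset run to 1
  Position 2 ('a'): new char, reset run to 1
  Position 3 ('b'): new char, reset run to 1
  Position 4 ('c'): new char, reset run to 1
  Position 5 ('c'): continues run of 'c', length=2
  Position 6 ('b'): new char, reset run to 1
  Position 7 ('a'): new char, reset run to 1
  Position 8 ('a'): continues run of 'a', length=2
  Position 9 ('b'): new char, reset run to 1
  Position 10 ('c'): new char, reset run to 1
  Position 11 ('c'): continues run of 'c', length=2
  Position 12 ('a'): new char, reset run to 1
  Position 13 ('c'): new char, reset run to 1
Longest run: 'c' with length 2

2


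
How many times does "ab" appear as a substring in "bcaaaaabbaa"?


Searching for "ab" in "bcaaaaabbaa"
Scanning each position:
  Position 0: "bc" => no
  Position 1: "ca" => no
  Position 2: "aa" => no
  Position 3: "aa" => no
  Position 4: "aa" => no
  Position 5: "aa" => no
  Position 6: "ab" => MATCH
  Position 7: "bb" => no
  Position 8: "ba" => no
  Position 9: "aa" => no
Total occurrences: 1

1


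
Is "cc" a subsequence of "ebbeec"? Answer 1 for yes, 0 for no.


Check if "cc" is a subsequence of "ebbeec"
Greedy scan:
  Position 0 ('e'): no match needed
  Position 1 ('b'): no match needed
  Position 2 ('b'): no match needed
  Position 3 ('e'): no match needed
  Position 4 ('e'): no match needed
  Position 5 ('c'): matches sub[0] = 'c'
Only matched 1/2 characters => not a subsequence

0


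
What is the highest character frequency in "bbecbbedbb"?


Input: bbecbbedbb
Character counts:
  'b': 6
  'c': 1
  'd': 1
  'e': 2
Maximum frequency: 6

6


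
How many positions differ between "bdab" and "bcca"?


Comparing "bdab" and "bcca" position by position:
  Position 0: 'b' vs 'b' => same
  Position 1: 'd' vs 'c' => DIFFER
  Position 2: 'a' vs 'c' => DIFFER
  Position 3: 'b' vs 'a' => DIFFER
Positions that differ: 3

3


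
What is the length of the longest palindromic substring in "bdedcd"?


Input: "bdedcd"
Checking substrings for palindromes:
  [1:4] "ded" (len 3) => palindrome
  [3:6] "dcd" (len 3) => palindrome
Longest palindromic substring: "ded" with length 3

3


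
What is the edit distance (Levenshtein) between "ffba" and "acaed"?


Computing edit distance: "ffba" -> "acaed"
DP table:
           a    c    a    e    d
      0    1    2    3    4    5
  f   1    1    2    3    4    5
  f   2    2    2    3    4    5
  b   3    3    3    3    4    5
  a   4    3    4    3    4    5
Edit distance = dp[4][5] = 5

5


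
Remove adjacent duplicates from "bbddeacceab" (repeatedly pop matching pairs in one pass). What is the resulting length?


Input: bbddeacceab
Stack-based adjacent duplicate removal:
  Read 'b': push. Stack: b
  Read 'b': matches stack top 'b' => pop. Stack: (empty)
  Read 'd': push. Stack: d
  Read 'd': matches stack top 'd' => pop. Stack: (empty)
  Read 'e': push. Stack: e
  Read 'a': push. Stack: ea
  Read 'c': push. Stack: eac
  Read 'c': matches stack top 'c' => pop. Stack: ea
  Read 'e': push. Stack: eae
  Read 'a': push. Stack: eaea
  Read 'b': push. Stack: eaeab
Final stack: "eaeab" (length 5)

5


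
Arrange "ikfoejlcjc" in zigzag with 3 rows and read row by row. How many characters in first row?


Zigzag "ikfoejlcjc" into 3 rows:
Placing characters:
  'i' => row 0
  'k' => row 1
  'f' => row 2
  'o' => row 1
  'e' => row 0
  'j' => row 1
  'l' => row 2
  'c' => row 1
  'j' => row 0
  'c' => row 1
Rows:
  Row 0: "iej"
  Row 1: "kojcc"
  Row 2: "fl"
First row length: 3

3


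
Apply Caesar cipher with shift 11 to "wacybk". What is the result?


Caesar cipher: shift "wacybk" by 11
  'w' (pos 22) + 11 = pos 7 = 'h'
  'a' (pos 0) + 11 = pos 11 = 'l'
  'c' (pos 2) + 11 = pos 13 = 'n'
  'y' (pos 24) + 11 = pos 9 = 'j'
  'b' (pos 1) + 11 = pos 12 = 'm'
  'k' (pos 10) + 11 = pos 21 = 'v'
Result: hlnjmv

hlnjmv


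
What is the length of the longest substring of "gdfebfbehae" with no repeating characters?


Input: "gdfebfbehae"
Sliding window (track last position of each char):
  Position 0 ('g'): window [0,0] length 1 -- new best
  Position 1 ('d'): window [0,1] length 2 -- new best
  Position 2 ('f'): window [0,2] length 3 -- new best
  Position 3 ('e'): window [0,3] length 4 -- new best
  Position 4 ('b'): window [0,4] length 5 -- new best
  Position 5 ('f'): repeat (last at 2), move window start to 3
  Position 5 ('f'): window [3,5] length 3
  Position 6 ('b'): repeat (last at 4), move window start to 5
  Position 6 ('b'): window [5,6] length 2
  Position 7 ('e'): window [5,7] length 3
  Position 8 ('h'): window [5,8] length 4
  Position 9 ('a'): window [5,9] length 5
  Position 10 ('e'): repeat (last at 7), move window start to 8
  Position 10 ('e'): window [8,10] length 3
Longest substring with no repeats: "gdfeb" with length 5

5


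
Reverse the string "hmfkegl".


Input: hmfkegl
Reading characters right to left:
  Position 6: 'l'
  Position 5: 'g'
  Position 4: 'e'
  Position 3: 'k'
  Position 2: 'f'
  Position 1: 'm'
  Position 0: 'h'
Reversed: lgekfmh

lgekfmh


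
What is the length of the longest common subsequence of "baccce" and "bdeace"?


LCS of "baccce" and "bdeace"
DP table:
           b    d    e    a    c    e
      0    0    0    0    0    0    0
  b   0    1    1    1    1    1    1
  a   0    1    1    1    2    2    2
  c   0    1    1    1    2    3    3
  c   0    1    1    1    2    3    3
  c   0    1    1    1    2    3    3
  e   0    1    1    2    2    3    4
LCS length = dp[6][6] = 4

4


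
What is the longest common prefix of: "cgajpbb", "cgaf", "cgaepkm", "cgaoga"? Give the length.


Words: cgajpbb, cgaf, cgaepkm, cgaoga
  Position 0: all 'c' => match
  Position 1: all 'g' => match
  Position 2: all 'a' => match
  Position 3: ('j', 'f', 'e', 'o') => mismatch, stop
LCP = "cga" (length 3)

3


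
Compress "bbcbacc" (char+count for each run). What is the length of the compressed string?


Input: bbcbacc
Runs:
  'b' x 2 => "b2"
  'c' x 1 => "c1"
  'b' x 1 => "b1"
  'a' x 1 => "a1"
  'c' x 2 => "c2"
Compressed: "b2c1b1a1c2"
Compressed length: 10

10


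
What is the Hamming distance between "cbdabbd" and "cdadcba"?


Comparing "cbdabbd" and "cdadcba" position by position:
  Position 0: 'c' vs 'c' => same
  Position 1: 'b' vs 'd' => differ
  Position 2: 'd' vs 'a' => differ
  Position 3: 'a' vs 'd' => differ
  Position 4: 'b' vs 'c' => differ
  Position 5: 'b' vs 'b' => same
  Position 6: 'd' vs 'a' => differ
Total differences (Hamming distance): 5

5


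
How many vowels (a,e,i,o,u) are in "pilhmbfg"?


Input: pilhmbfg
Checking each character:
  'p' at position 0: consonant
  'i' at position 1: vowel (running total: 1)
  'l' at position 2: consonant
  'h' at position 3: consonant
  'm' at position 4: consonant
  'b' at position 5: consonant
  'f' at position 6: consonant
  'g' at position 7: consonant
Total vowels: 1

1


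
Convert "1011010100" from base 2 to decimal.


Input: "1011010100" in base 2
Positional expansion:
  Digit '1' (value 1) x 2^9 = 512
  Digit '0' (value 0) x 2^8 = 0
  Digit '1' (value 1) x 2^7 = 128
  Digit '1' (value 1) x 2^6 = 64
  Digit '0' (value 0) x 2^5 = 0
  Digit '1' (value 1) x 2^4 = 16
  Digit '0' (value 0) x 2^3 = 0
  Digit '1' (value 1) x 2^2 = 4
  Digit '0' (value 0) x 2^1 = 0
  Digit '0' (value 0) x 2^0 = 0
Sum = 724

724
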